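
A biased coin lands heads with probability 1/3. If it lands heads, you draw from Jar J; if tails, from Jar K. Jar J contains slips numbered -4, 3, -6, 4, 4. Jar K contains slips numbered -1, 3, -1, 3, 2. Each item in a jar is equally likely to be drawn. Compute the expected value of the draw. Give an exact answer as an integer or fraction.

E[X | Jar J] = (-4 + 3 − 6 + 4 + 4)/5 = 1/5
E[X | Jar K] = (-1 + 3 − 1 + 3 + 2)/5 = 6/5
E[X] = (1/3)·1/5 + (2/3)·6/5 = 13/15

13/15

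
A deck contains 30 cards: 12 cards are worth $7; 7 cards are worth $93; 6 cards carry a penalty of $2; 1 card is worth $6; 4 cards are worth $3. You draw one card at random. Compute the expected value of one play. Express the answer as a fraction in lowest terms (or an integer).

E[payout] = (12/30)·7 + (7/30)·93 + (6/30)·(-2) + (1/30)·6 + (4/30)·3 = 247/10

247/10 dollars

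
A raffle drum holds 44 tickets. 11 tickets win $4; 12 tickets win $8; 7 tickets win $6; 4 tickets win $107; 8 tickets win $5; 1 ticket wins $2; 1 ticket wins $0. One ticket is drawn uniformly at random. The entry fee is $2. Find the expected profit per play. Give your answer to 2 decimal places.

$12.82

E[payout] = (11/44)·4 + (12/44)·8 + (7/44)·6 + (4/44)·107 + (8/44)·5 + (1/44)·2 + (1/44)·0 = 163/11
Expected profit = 163/11 − 2 = 141/11 ≈ $12.82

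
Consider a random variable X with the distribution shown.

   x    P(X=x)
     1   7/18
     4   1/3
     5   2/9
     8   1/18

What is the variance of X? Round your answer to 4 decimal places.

E[X] = (7/18)·1 + (1/3)·4 + (2/9)·5 + (1/18)·8 = 59/18
E[X²] = (7/18)·1 + (1/3)·16 + (2/9)·25 + (1/18)·64 = 89/6
Var(X) = 89/6 − (59/18)² = 1325/324 ≈ 4.0895

4.0895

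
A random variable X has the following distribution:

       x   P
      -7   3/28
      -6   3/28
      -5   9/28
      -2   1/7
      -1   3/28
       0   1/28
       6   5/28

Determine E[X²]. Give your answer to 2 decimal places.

E[X²] = (3/28)·49 + (3/28)·36 + (9/28)·25 + (1/7)·4 + (3/28)·1 + (1/28)·0 + (5/28)·36
     = 97/4 ≈ 24.25

24.25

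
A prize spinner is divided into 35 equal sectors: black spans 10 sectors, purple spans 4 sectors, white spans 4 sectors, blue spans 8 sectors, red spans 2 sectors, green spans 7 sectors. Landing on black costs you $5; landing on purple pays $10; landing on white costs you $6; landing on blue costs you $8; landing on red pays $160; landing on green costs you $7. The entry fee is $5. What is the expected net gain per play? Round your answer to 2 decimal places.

-$0.06

E[payout] = (10/35)·(-5) + (4/35)·10 + (4/35)·(-6) + (8/35)·(-8) + (2/35)·160 + (7/35)·(-7) = 173/35
Expected profit = 173/35 − 5 = -2/35 ≈ -$0.06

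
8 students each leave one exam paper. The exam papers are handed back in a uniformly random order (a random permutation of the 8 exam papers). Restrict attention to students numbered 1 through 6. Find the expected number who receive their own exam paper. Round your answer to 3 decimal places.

Let Xᵢ = 1 if person i gets their own exam paper. For each i, P(Xᵢ=1) = 1/8.
By linearity of expectation, E[X₁+…+X_6] = 6·(1/8) = 3/4.
≈ 0.750

0.750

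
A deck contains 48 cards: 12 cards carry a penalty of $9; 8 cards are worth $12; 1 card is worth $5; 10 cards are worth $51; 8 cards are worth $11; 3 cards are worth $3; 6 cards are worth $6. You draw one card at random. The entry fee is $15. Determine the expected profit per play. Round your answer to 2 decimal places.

-$1.75

E[payout] = (12/48)·(-9) + (8/48)·12 + (1/48)·5 + (10/48)·51 + (8/48)·11 + (3/48)·3 + (6/48)·6 = 53/4
Expected profit = 53/4 − 15 = -7/4 ≈ -$1.75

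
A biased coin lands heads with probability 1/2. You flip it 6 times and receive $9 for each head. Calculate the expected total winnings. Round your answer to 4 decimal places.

E[#heads] = 6·1/2 = 3 (linearity over flips).
E[winnings] = 9·3 = 27.
≈ 27.0000

$27.0000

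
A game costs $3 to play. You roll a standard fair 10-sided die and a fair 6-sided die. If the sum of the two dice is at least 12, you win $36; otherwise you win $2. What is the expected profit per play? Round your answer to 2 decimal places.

E[payout] = (3/4)·2 + (1/4)·36 = 21/2
Expected profit = 21/2 − 3 = 15/2 ≈ $7.50

$7.50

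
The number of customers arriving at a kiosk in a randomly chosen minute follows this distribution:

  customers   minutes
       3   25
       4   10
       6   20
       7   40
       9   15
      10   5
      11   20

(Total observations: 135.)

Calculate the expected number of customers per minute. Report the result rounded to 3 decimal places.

Total = 135, so P(customers=3) = 25/135, etc.
E[X] = (5/27)·3 + (2/27)·4 + (4/27)·6 + (8/27)·7 + (1/9)·9 + (1/27)·10 + (4/27)·11
     = 184/27 ≈ 6.815

6.815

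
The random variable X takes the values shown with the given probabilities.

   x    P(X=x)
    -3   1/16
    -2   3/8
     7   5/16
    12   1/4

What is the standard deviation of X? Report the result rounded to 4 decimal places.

E[X] = 17/4, E[X²] = 427/8
Var(X) = E[X²] − (E[X])² = 427/8 − 289/16 = 565/16
SD(X) = √(565/16) ≈ 5.9424

5.9424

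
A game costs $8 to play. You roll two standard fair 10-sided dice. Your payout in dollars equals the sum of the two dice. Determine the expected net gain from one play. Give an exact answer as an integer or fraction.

Distribution of the sum of the two dice: 2 w.p. 1/100, 3 w.p. 1/50, 4 w.p. 3/100, 5 w.p. 1/25, 6 w.p. 1/20, 7 w.p. 3/50, …
E[payout] = (1/100)·2 + (1/50)·3 + (3/100)·4 + (1/25)·5 + (1/20)·6 + (3/50)·7 + (7/100)·8 + (2/25)·9 + (9/100)·10 + (1/10)·11 + (9/100)·12 + (2/25)·13 + (7/100)·14 + (3/50)·15 + (1/20)·16 + (1/25)·17 + (3/100)·18 + (1/50)·19 + (1/100)·20 = 11
Expected profit = 11 − 8 = 3

$3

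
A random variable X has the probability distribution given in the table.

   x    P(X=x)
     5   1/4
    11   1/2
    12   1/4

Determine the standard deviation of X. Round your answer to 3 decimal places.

2.773

E[X] = 39/4, E[X²] = 411/4
Var(X) = E[X²] − (E[X])² = 411/4 − 1521/16 = 123/16
SD(X) = √(123/16) ≈ 2.773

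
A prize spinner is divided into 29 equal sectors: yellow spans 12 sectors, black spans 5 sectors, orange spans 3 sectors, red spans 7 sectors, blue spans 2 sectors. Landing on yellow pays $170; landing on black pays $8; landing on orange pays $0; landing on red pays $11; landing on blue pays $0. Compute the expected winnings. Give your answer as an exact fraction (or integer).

2157/29 dollars

E[payout] = (12/29)·170 + (5/29)·8 + (3/29)·0 + (7/29)·11 + (2/29)·0 = 2157/29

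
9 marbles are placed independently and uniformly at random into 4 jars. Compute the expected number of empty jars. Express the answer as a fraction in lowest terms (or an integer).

19683/65536

Let Xⱼ=1 if jar j is empty. P(Xⱼ=1) = ((4-1)/4)^9 = 19683/262144.
By linearity, E[#empty] = 4·19683/262144 = 19683/65536.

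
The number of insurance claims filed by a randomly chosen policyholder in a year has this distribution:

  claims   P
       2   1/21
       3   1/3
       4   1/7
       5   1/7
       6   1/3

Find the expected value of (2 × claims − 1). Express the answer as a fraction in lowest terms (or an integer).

E[2x-1] = (1/21)·3 + (1/3)·5 + (1/7)·7 + (1/7)·9 + (1/3)·11
     = 163/21

163/21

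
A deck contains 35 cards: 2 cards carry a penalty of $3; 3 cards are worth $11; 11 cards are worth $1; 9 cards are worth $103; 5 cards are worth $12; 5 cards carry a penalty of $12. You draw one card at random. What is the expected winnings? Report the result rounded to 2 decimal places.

E[payout] = (2/35)·(-3) + (3/35)·11 + (11/35)·1 + (9/35)·103 + (5/35)·12 + (5/35)·(-12) = 193/7
≈ $27.57

$27.57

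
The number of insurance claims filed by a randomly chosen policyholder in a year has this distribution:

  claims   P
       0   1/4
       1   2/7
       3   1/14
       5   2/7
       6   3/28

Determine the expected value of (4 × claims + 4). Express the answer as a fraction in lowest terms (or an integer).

100/7

E[4x+4] = (1/4)·4 + (2/7)·8 + (1/14)·16 + (2/7)·24 + (3/28)·28
     = 100/7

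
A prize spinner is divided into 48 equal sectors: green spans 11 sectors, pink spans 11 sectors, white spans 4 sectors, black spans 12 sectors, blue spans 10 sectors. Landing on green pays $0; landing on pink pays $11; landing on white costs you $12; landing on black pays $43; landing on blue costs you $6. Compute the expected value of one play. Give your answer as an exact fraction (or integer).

529/48 dollars

E[payout] = (11/48)·0 + (11/48)·11 + (4/48)·(-12) + (12/48)·43 + (10/48)·(-6) = 529/48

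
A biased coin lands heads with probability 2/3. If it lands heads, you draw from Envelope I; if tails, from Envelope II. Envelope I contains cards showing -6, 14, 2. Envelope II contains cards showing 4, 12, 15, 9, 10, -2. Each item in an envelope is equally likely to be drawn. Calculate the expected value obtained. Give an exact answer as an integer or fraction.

44/9

E[X | Envelope I] = (-6 + 14 + 2)/3 = 10/3
E[X | Envelope II] = (4 + 12 + 15 + 9 + 10 − 2)/6 = 8
E[X] = (2/3)·10/3 + (1/3)·8 = 44/9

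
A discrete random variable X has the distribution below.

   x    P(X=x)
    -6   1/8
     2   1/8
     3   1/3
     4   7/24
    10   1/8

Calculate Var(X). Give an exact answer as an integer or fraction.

2399/144

E[X] = (1/8)·(-6) + (1/8)·2 + (1/3)·3 + (7/24)·4 + (1/8)·10 = 35/12
E[X²] = (1/8)·36 + (1/8)·4 + (1/3)·9 + (7/24)·16 + (1/8)·100 = 151/6
Var(X) = 151/6 − (35/12)² = 2399/144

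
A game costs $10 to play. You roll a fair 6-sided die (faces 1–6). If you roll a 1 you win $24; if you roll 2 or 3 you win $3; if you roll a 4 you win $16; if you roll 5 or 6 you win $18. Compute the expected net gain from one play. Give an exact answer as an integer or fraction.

E[payout] = (1/3)·3 + (1/6)·16 + (1/3)·18 + (1/6)·24 = 41/3
Expected profit = 41/3 − 10 = 11/3

11/3 dollars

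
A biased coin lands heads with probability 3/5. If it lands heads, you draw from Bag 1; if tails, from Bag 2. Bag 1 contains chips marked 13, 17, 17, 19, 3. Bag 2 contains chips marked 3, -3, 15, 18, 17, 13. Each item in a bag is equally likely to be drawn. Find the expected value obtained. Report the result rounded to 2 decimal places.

E[X | Bag 1] = (13 + 17 + 17 + 19 + 3)/5 = 69/5
E[X | Bag 2] = (3 − 3 + 15 + 18 + 17 + 13)/6 = 21/2
E[X] = (3/5)·69/5 + (2/5)·21/2 = 312/25 ≈ 12.48

12.48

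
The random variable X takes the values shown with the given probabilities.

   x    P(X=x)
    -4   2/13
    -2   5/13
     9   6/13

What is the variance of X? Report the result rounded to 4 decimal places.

33.7160

E[X] = (2/13)·(-4) + (5/13)·(-2) + (6/13)·9 = 36/13
E[X²] = (2/13)·16 + (5/13)·4 + (6/13)·81 = 538/13
Var(X) = 538/13 − (36/13)² = 5698/169 ≈ 33.7160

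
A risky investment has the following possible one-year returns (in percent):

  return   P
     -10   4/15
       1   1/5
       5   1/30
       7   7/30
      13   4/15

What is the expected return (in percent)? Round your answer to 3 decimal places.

2.800

E[X] = (4/15)·(-10) + (1/5)·1 + (1/30)·5 + (7/30)·7 + (4/15)·13
     = 14/5 ≈ 2.800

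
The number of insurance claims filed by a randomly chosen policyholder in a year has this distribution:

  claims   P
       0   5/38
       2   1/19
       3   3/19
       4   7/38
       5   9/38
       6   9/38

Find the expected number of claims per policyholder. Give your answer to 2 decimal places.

3.92

E[X] = (5/38)·0 + (1/19)·2 + (3/19)·3 + (7/38)·4 + (9/38)·5 + (9/38)·6
     = 149/38 ≈ 3.92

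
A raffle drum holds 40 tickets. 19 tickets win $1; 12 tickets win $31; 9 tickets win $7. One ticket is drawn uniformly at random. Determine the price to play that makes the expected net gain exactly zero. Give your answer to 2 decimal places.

E[payout] = (19/40)·1 + (12/40)·31 + (9/40)·7 = 227/20
Fair fee = E[payout] = 227/20 ≈ $11.35

$11.35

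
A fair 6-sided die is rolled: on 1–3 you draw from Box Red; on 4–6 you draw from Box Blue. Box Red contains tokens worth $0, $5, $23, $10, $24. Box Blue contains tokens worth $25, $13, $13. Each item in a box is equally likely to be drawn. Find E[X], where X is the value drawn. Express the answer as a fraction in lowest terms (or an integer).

E[X | Box Red] = (0 + 5 + 23 + 10 + 24)/5 = 62/5
E[X | Box Blue] = (25 + 13 + 13)/3 = 17
E[X] = (1/2)·62/5 + (1/2)·17 = 147/10

147/10 dollars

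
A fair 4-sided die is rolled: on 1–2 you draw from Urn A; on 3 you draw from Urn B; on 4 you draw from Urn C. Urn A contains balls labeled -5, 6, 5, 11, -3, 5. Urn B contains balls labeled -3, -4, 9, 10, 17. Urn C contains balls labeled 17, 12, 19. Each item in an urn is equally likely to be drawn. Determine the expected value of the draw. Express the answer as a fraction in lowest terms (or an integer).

E[X | Urn A] = (-5 + 6 + 5 + 11 − 3 + 5)/6 = 19/6
E[X | Urn B] = (-3 − 4 + 9 + 10 + 17)/5 = 29/5
E[X | Urn C] = (17 + 12 + 19)/3 = 16
E[X] = (1/2)·19/6 + (1/4)·29/5 + (1/4)·16 = 211/30

211/30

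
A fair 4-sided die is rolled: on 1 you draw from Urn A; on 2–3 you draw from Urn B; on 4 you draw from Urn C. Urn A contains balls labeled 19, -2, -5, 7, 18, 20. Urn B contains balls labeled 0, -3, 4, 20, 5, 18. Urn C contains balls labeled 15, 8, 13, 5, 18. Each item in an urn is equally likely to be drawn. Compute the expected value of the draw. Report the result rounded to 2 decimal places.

E[X | Urn A] = (19 − 2 − 5 + 7 + 18 + 20)/6 = 19/2
E[X | Urn B] = (0 − 3 + 4 + 20 + 5 + 18)/6 = 22/3
E[X | Urn C] = (15 + 8 + 13 + 5 + 18)/5 = 59/5
E[X] = (1/4)·19/2 + (1/2)·22/3 + (1/4)·59/5 = 1079/120 ≈ 8.99

8.99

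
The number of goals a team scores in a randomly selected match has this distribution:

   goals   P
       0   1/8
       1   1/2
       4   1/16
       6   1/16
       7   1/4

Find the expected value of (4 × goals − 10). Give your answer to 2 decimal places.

1.50

E[4x-10] = (1/8)·(-10) + (1/2)·(-6) + (1/16)·6 + (1/16)·14 + (1/4)·18
     = 3/2 ≈ 1.50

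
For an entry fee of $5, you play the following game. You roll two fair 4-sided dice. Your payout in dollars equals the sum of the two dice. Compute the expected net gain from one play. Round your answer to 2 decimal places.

Distribution of the sum of the two dice: 2 w.p. 1/16, 3 w.p. 1/8, 4 w.p. 3/16, 5 w.p. 1/4, 6 w.p. 3/16, 7 w.p. 1/8, …
E[payout] = (1/16)·2 + (1/8)·3 + (3/16)·4 + (1/4)·5 + (3/16)·6 + (1/8)·7 + (1/16)·8 = 5
Expected profit = 5 − 5 = 0 ≈ $0.00

$0.00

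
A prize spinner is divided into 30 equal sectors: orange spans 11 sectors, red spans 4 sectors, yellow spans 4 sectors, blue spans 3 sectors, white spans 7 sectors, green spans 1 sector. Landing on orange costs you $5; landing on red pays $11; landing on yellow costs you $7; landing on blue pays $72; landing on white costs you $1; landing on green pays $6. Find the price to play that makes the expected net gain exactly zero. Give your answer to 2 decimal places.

$5.87

E[payout] = (11/30)·(-5) + (4/30)·11 + (4/30)·(-7) + (3/30)·72 + (7/30)·(-1) + (1/30)·6 = 88/15
Fair fee = E[payout] = 88/15 ≈ $5.87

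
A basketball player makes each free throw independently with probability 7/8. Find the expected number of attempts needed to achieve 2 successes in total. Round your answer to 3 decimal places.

By linearity (sum of 2 independent geometric waits), E[trials] = 2/p = 2/(7/8) = 16/7.
≈ 2.286

2.286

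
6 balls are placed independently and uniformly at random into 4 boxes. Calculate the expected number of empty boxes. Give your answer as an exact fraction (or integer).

729/1024

Let Xⱼ=1 if box j is empty. P(Xⱼ=1) = ((4-1)/4)^6 = 729/4096.
By linearity, E[#empty] = 4·729/4096 = 729/1024.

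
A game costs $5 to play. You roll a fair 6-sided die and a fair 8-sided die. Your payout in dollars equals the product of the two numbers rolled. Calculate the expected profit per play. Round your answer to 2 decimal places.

Distribution of the product of the two numbers rolled: 1 w.p. 1/48, 2 w.p. 1/24, 3 w.p. 1/24, 4 w.p. 1/16, 5 w.p. 1/24, 6 w.p. 1/12, …
E[payout] = (1/48)·1 + (1/24)·2 + (1/24)·3 + (1/16)·4 + (1/24)·5 + (1/12)·6 + (1/48)·7 + (1/16)·8 + (1/48)·9 + (1/24)·10 + (1/12)·12 + (1/48)·14 + (1/24)·15 + (1/24)·16 + (1/24)·18 + (1/24)·20 + (1/48)·21 + (1/16)·24 + (1/48)·25 + (1/48)·28 + (1/24)·30 + (1/48)·32 + (1/48)·35 + (1/48)·36 + (1/48)·40 + (1/48)·42 + (1/48)·48 = 63/4
Expected profit = 63/4 − 5 = 43/4 ≈ $10.75

$10.75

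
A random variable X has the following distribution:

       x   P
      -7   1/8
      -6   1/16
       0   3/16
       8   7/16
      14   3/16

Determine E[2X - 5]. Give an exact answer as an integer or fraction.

E[2x-5] = (1/8)·(-19) + (1/16)·(-17) + (3/16)·(-5) + (7/16)·11 + (3/16)·23
     = 19/4

19/4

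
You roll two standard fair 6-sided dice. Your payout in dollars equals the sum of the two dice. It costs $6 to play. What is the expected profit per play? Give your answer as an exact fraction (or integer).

$1

Distribution of the sum of the two dice: 2 w.p. 1/36, 3 w.p. 1/18, 4 w.p. 1/12, 5 w.p. 1/9, 6 w.p. 5/36, 7 w.p. 1/6, …
E[payout] = (1/36)·2 + (1/18)·3 + (1/12)·4 + (1/9)·5 + (5/36)·6 + (1/6)·7 + (5/36)·8 + (1/9)·9 + (1/12)·10 + (1/18)·11 + (1/36)·12 = 7
Expected profit = 7 − 6 = 1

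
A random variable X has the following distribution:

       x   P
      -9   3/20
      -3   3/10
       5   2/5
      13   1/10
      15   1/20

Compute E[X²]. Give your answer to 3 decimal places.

E[X²] = (3/20)·81 + (3/10)·9 + (2/5)·25 + (1/10)·169 + (1/20)·225
     = 53 ≈ 53.000

53.000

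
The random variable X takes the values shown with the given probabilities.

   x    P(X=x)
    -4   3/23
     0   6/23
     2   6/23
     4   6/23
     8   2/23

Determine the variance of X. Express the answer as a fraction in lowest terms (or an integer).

E[X] = (3/23)·(-4) + (6/23)·0 + (6/23)·2 + (6/23)·4 + (2/23)·8 = 40/23
E[X²] = (3/23)·16 + (6/23)·0 + (6/23)·4 + (6/23)·16 + (2/23)·64 = 296/23
Var(X) = 296/23 − (40/23)² = 5208/529

5208/529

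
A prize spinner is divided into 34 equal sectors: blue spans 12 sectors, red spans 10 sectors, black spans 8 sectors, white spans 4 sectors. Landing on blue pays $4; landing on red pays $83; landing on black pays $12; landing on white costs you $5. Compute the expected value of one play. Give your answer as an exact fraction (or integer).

477/17 dollars

E[payout] = (12/34)·4 + (10/34)·83 + (8/34)·12 + (4/34)·(-5) = 477/17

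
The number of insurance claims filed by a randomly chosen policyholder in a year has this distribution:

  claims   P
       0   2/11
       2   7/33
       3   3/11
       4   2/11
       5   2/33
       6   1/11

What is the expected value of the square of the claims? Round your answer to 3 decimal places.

E[X²] = (2/11)·0 + (7/33)·4 + (3/11)·9 + (2/11)·16 + (2/33)·25 + (1/11)·36
     = 11 ≈ 11.000

11.000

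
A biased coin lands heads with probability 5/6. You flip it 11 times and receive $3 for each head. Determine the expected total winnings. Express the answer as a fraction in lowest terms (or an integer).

55/2 dollars

E[#heads] = 11·5/6 = 55/6 (linearity over flips).
E[winnings] = 3·55/6 = 55/2.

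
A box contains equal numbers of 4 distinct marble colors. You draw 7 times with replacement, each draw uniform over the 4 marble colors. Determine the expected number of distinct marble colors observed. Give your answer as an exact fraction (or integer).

14197/4096

Let Xⱼ=1 if type j appears at least once. P(Xⱼ=1) = 1 − ((4−1)/4)^7 = 14197/16384.
E[#distinct] = 4·14197/16384 = 14197/4096.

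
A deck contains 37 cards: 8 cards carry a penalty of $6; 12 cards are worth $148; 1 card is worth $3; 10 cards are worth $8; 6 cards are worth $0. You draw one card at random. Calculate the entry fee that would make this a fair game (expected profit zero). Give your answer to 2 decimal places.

$48.95

E[payout] = (8/37)·(-6) + (12/37)·148 + (1/37)·3 + (10/37)·8 + (6/37)·0 = 1811/37
Fair fee = E[payout] = 1811/37 ≈ $48.95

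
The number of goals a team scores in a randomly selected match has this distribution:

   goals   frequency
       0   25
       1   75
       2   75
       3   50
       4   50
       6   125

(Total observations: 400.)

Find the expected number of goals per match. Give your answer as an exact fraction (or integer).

Total = 400, so P(goals=0) = 25/400, etc.
E[X] = (1/16)·0 + (3/16)·1 + (3/16)·2 + (1/8)·3 + (1/8)·4 + (5/16)·6
     = 53/16

53/16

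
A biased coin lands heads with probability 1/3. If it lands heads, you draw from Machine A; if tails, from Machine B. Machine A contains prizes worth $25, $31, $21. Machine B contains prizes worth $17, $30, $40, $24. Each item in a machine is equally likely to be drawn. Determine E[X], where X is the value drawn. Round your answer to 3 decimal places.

$27.056

E[X | Machine A] = (25 + 31 + 21)/3 = 77/3
E[X | Machine B] = (17 + 30 + 40 + 24)/4 = 111/4
E[X] = (1/3)·77/3 + (2/3)·111/4 = 487/18 ≈ 27.056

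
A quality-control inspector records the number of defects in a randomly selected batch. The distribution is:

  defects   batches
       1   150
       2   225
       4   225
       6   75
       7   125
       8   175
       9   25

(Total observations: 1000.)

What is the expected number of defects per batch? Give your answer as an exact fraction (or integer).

Total = 1000, so P(defects=1) = 150/1000, etc.
E[X] = (3/20)·1 + (9/40)·2 + (9/40)·4 + (3/40)·6 + (1/8)·7 + (7/40)·8 + (1/40)·9
     = 89/20

89/20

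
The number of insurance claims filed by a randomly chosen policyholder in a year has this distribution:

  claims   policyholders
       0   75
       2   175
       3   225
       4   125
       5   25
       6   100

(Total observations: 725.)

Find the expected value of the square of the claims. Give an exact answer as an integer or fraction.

358/29

Total = 725, so P(claims=0) = 75/725, etc.
E[X²] = (3/29)·0 + (7/29)·4 + (9/29)·9 + (5/29)·16 + (1/29)·25 + (4/29)·36
     = 358/29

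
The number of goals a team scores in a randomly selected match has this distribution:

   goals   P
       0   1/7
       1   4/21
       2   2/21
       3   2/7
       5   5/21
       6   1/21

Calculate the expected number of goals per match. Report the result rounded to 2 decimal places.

E[X] = (1/7)·0 + (4/21)·1 + (2/21)·2 + (2/7)·3 + (5/21)·5 + (1/21)·6
     = 19/7 ≈ 2.71

2.71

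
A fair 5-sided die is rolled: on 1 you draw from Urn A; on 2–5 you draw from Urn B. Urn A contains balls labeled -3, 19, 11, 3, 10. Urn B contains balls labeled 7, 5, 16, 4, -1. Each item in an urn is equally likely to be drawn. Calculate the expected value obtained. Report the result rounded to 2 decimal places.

6.56

E[X | Urn A] = (-3 + 19 + 11 + 3 + 10)/5 = 8
E[X | Urn B] = (7 + 5 + 16 + 4 − 1)/5 = 31/5
E[X] = (1/5)·8 + (4/5)·31/5 = 164/25 ≈ 6.56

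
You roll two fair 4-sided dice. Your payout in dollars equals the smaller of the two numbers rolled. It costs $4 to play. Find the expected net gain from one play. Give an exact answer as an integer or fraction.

Distribution of the smaller of the two numbers rolled: 1 w.p. 7/16, 2 w.p. 5/16, 3 w.p. 3/16, 4 w.p. 1/16
E[payout] = (7/16)·1 + (5/16)·2 + (3/16)·3 + (1/16)·4 = 15/8
Expected profit = 15/8 − 4 = -17/8

-17/8 dollars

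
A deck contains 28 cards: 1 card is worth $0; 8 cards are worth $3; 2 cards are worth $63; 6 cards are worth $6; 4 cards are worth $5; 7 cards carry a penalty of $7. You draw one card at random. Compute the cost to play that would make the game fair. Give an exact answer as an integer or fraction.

E[payout] = (1/28)·0 + (8/28)·3 + (2/28)·63 + (6/28)·6 + (4/28)·5 + (7/28)·(-7) = 157/28
Fair fee = E[payout] = 157/28

157/28 dollars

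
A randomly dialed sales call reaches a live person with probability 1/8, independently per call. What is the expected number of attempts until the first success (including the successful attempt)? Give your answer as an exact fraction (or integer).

8

For a geometric distribution, E[trials] = 1/p = 1/(1/8) = 8.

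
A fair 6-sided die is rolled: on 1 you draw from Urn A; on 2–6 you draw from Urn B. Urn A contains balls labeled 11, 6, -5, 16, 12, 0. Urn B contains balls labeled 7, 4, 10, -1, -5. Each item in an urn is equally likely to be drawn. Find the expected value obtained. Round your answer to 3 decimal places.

3.611

E[X | Urn A] = (11 + 6 − 5 + 16 + 12 + 0)/6 = 20/3
E[X | Urn B] = (7 + 4 + 10 − 1 − 5)/5 = 3
E[X] = (1/6)·20/3 + (5/6)·3 = 65/18 ≈ 3.611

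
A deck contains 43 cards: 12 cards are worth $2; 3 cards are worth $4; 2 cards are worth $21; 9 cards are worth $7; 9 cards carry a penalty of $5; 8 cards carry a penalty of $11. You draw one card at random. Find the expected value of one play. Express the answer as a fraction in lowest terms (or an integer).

8/43 dollars

E[payout] = (12/43)·2 + (3/43)·4 + (2/43)·21 + (9/43)·7 + (9/43)·(-5) + (8/43)·(-11) = 8/43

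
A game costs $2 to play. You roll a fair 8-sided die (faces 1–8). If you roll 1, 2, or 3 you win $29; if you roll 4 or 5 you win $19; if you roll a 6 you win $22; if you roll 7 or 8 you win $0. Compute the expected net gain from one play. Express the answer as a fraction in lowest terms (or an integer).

E[payout] = (1/4)·0 + (1/4)·19 + (1/8)·22 + (3/8)·29 = 147/8
Expected profit = 147/8 − 2 = 131/8

131/8 dollars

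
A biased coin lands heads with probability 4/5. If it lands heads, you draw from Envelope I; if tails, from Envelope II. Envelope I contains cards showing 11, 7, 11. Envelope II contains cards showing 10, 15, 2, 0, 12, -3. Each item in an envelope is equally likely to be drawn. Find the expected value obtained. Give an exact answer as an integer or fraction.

E[X | Envelope I] = (11 + 7 + 11)/3 = 29/3
E[X | Envelope II] = (10 + 15 + 2 + 0 + 12 − 3)/6 = 6
E[X] = (4/5)·29/3 + (1/5)·6 = 134/15

134/15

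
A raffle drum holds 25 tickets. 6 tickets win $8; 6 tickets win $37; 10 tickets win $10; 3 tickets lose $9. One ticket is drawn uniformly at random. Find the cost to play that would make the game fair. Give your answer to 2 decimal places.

$13.72

E[payout] = (6/25)·8 + (6/25)·37 + (10/25)·10 + (3/25)·(-9) = 343/25
Fair fee = E[payout] = 343/25 ≈ $13.72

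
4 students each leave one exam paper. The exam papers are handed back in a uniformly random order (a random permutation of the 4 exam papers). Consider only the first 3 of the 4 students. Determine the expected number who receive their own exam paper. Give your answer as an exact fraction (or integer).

Let Xᵢ = 1 if person i gets their own exam paper. For each i, P(Xᵢ=1) = 1/4.
By linearity of expectation, E[X₁+…+X_3] = 3·(1/4) = 3/4.

3/4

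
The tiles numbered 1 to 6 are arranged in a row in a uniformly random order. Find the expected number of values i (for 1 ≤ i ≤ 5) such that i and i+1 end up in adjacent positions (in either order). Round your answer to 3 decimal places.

1.667

For each i ∈ {1,…,5}, let Xᵢ = 1 if i and i+1 are adjacent. P(Xᵢ=1) = 2·(6−1)!/6! = 2/6.
By linearity, E[ΣXᵢ] = (5)·(2/6) = 5/3.
≈ 1.667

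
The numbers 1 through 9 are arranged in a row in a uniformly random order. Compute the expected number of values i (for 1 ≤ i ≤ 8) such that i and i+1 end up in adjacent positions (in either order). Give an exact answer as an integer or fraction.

16/9

For each i ∈ {1,…,8}, let Xᵢ = 1 if i and i+1 are adjacent. P(Xᵢ=1) = 2·(9−1)!/9! = 2/9.
By linearity, E[ΣXᵢ] = (8)·(2/9) = 16/9.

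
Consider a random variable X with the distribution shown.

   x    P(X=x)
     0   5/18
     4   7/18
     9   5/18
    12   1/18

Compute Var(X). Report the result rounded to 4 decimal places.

E[X] = (5/18)·0 + (7/18)·4 + (5/18)·9 + (1/18)·12 = 85/18
E[X²] = (5/18)·0 + (7/18)·16 + (5/18)·81 + (1/18)·144 = 661/18
Var(X) = 661/18 − (85/18)² = 4673/324 ≈ 14.4228

14.4228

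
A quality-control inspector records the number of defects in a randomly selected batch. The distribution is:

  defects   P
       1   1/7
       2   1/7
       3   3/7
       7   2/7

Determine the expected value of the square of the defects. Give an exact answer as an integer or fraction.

130/7

E[X²] = (1/7)·1 + (1/7)·4 + (3/7)·9 + (2/7)·49
     = 130/7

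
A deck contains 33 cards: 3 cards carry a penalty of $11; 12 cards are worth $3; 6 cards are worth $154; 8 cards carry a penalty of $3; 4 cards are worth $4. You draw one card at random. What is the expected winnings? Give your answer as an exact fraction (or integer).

919/33 dollars

E[payout] = (3/33)·(-11) + (12/33)·3 + (6/33)·154 + (8/33)·(-3) + (4/33)·4 = 919/33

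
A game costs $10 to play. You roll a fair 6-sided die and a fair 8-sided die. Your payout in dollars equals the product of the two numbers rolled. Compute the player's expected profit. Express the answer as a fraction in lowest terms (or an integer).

23/4 dollars

Distribution of the product of the two numbers rolled: 1 w.p. 1/48, 2 w.p. 1/24, 3 w.p. 1/24, 4 w.p. 1/16, 5 w.p. 1/24, 6 w.p. 1/12, …
E[payout] = (1/48)·1 + (1/24)·2 + (1/24)·3 + (1/16)·4 + (1/24)·5 + (1/12)·6 + (1/48)·7 + (1/16)·8 + (1/48)·9 + (1/24)·10 + (1/12)·12 + (1/48)·14 + (1/24)·15 + (1/24)·16 + (1/24)·18 + (1/24)·20 + (1/48)·21 + (1/16)·24 + (1/48)·25 + (1/48)·28 + (1/24)·30 + (1/48)·32 + (1/48)·35 + (1/48)·36 + (1/48)·40 + (1/48)·42 + (1/48)·48 = 63/4
Expected profit = 63/4 − 10 = 23/4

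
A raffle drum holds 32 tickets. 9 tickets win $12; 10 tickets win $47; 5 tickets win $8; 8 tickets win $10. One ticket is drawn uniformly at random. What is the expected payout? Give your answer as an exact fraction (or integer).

E[payout] = (9/32)·12 + (10/32)·47 + (5/32)·8 + (8/32)·10 = 349/16

349/16 dollars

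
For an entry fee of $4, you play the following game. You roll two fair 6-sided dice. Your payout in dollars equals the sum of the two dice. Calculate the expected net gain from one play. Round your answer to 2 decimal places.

Distribution of the sum of the two dice: 2 w.p. 1/36, 3 w.p. 1/18, 4 w.p. 1/12, 5 w.p. 1/9, 6 w.p. 5/36, 7 w.p. 1/6, …
E[payout] = (1/36)·2 + (1/18)·3 + (1/12)·4 + (1/9)·5 + (5/36)·6 + (1/6)·7 + (5/36)·8 + (1/9)·9 + (1/12)·10 + (1/18)·11 + (1/36)·12 = 7
Expected profit = 7 − 4 = 3 ≈ $3.00

$3.00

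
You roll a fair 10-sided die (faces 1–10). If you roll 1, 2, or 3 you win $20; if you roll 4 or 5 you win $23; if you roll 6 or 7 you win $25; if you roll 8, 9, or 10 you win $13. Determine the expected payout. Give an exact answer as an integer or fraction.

E[payout] = (3/10)·13 + (3/10)·20 + (1/5)·23 + (1/5)·25 = 39/2

39/2 dollars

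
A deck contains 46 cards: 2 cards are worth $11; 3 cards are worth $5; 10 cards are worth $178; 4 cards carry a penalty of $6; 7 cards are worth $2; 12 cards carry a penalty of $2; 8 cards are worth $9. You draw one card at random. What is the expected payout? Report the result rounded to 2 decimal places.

$40.33

E[payout] = (2/46)·11 + (3/46)·5 + (10/46)·178 + (4/46)·(-6) + (7/46)·2 + (12/46)·(-2) + (8/46)·9 = 1855/46
≈ $40.33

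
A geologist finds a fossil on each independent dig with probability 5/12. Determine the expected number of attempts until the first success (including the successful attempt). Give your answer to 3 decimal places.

For a geometric distribution, E[trials] = 1/p = 1/(5/12) = 12/5.
≈ 2.400

2.400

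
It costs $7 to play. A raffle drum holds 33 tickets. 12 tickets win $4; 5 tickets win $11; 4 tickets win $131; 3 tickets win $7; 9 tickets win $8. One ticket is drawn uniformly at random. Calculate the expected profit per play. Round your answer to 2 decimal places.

$14.82

E[payout] = (12/33)·4 + (5/33)·11 + (4/33)·131 + (3/33)·7 + (9/33)·8 = 240/11
Expected profit = 240/11 − 7 = 163/11 ≈ $14.82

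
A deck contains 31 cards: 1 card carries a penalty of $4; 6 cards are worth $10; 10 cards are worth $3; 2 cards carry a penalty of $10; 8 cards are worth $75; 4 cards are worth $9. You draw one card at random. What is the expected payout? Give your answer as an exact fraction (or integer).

E[payout] = (1/31)·(-4) + (6/31)·10 + (10/31)·3 + (2/31)·(-10) + (8/31)·75 + (4/31)·9 = 702/31

702/31 dollars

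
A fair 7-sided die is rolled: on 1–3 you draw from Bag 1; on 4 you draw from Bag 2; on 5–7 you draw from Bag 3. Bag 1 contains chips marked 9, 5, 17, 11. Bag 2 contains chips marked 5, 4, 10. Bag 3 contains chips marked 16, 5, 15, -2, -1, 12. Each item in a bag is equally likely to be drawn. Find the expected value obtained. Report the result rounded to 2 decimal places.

E[X | Bag 1] = (9 + 5 + 17 + 11)/4 = 21/2
E[X | Bag 2] = (5 + 4 + 10)/3 = 19/3
E[X | Bag 3] = (16 + 5 + 15 − 2 − 1 + 12)/6 = 15/2
E[X] = (3/7)·21/2 + (1/7)·19/3 + (3/7)·15/2 = 181/21 ≈ 8.62

8.62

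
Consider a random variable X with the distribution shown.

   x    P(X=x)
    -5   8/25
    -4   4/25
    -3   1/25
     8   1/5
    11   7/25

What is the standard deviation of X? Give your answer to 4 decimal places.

E[X] = 58/25, E[X²] = 288/5
Var(X) = E[X²] − (E[X])² = 288/5 − 3364/625 = 32636/625
SD(X) = √(32636/625) ≈ 7.2262

7.2262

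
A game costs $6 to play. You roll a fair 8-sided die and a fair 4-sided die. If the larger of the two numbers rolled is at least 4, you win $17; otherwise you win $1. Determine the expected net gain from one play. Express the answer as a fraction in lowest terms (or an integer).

13/2 dollars

E[payout] = (9/32)·1 + (23/32)·17 = 25/2
Expected profit = 25/2 − 6 = 13/2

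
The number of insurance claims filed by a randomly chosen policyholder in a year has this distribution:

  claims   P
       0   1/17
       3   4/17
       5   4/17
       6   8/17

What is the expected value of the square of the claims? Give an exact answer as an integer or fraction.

424/17

E[X²] = (1/17)·0 + (4/17)·9 + (4/17)·25 + (8/17)·36
     = 424/17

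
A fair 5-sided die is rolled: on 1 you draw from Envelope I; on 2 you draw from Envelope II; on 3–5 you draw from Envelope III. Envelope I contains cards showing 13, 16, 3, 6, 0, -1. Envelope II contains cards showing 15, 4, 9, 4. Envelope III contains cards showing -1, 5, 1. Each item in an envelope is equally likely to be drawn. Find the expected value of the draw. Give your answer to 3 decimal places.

3.833

E[X | Envelope I] = (13 + 16 + 3 + 6 + 0 − 1)/6 = 37/6
E[X | Envelope II] = (15 + 4 + 9 + 4)/4 = 8
E[X | Envelope III] = (-1 + 5 + 1)/3 = 5/3
E[X] = (1/5)·37/6 + (1/5)·8 + (3/5)·5/3 = 23/6 ≈ 3.833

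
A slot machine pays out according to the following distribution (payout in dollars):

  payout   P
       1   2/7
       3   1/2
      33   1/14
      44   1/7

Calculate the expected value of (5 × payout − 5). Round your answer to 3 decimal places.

47.143

E[5x-5] = (2/7)·0 + (1/2)·10 + (1/14)·160 + (1/7)·215
     = 330/7 ≈ 47.143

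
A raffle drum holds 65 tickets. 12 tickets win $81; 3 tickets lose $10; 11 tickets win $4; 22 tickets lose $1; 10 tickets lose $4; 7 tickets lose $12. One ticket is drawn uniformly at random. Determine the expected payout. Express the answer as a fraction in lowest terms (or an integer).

E[payout] = (12/65)·81 + (3/65)·(-10) + (11/65)·4 + (22/65)·(-1) + (10/65)·(-4) + (7/65)·(-12) = 168/13

168/13 dollars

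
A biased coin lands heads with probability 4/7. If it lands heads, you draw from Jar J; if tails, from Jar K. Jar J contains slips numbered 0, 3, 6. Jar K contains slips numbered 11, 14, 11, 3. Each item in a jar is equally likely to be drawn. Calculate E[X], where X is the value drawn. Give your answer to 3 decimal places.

5.893

E[X | Jar J] = (0 + 3 + 6)/3 = 3
E[X | Jar K] = (11 + 14 + 11 + 3)/4 = 39/4
E[X] = (4/7)·3 + (3/7)·39/4 = 165/28 ≈ 5.893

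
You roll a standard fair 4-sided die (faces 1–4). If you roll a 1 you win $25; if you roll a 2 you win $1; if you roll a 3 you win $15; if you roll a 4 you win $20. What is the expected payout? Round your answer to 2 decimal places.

$15.25

E[payout] = (1/4)·1 + (1/4)·15 + (1/4)·20 + (1/4)·25 = 61/4
≈ $15.25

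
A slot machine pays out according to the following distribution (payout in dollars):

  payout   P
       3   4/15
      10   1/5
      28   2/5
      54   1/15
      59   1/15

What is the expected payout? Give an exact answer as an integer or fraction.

E[X] = (4/15)·3 + (1/5)·10 + (2/5)·28 + (1/15)·54 + (1/15)·59
     = 323/15

323/15 dollars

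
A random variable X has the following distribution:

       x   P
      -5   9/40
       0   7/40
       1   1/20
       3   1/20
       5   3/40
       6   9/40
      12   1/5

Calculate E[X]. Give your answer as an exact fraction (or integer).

16/5

E[X] = (9/40)·(-5) + (7/40)·0 + (1/20)·1 + (1/20)·3 + (3/40)·5 + (9/40)·6 + (1/5)·12
     = 16/5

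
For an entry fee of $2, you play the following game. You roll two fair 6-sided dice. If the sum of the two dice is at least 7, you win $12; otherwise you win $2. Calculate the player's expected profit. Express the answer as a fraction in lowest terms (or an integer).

35/6 dollars

E[payout] = (5/12)·2 + (7/12)·12 = 47/6
Expected profit = 47/6 − 2 = 35/6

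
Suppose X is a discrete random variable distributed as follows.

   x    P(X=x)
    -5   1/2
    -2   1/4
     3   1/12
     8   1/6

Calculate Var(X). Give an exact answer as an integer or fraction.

3299/144

E[X] = (1/2)·(-5) + (1/4)·(-2) + (1/12)·3 + (1/6)·8 = -17/12
E[X²] = (1/2)·25 + (1/4)·4 + (1/12)·9 + (1/6)·64 = 299/12
Var(X) = 299/12 − (-17/12)² = 3299/144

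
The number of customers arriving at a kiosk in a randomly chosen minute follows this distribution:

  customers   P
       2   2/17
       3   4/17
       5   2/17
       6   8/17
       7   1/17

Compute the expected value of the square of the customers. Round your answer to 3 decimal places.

E[X²] = (2/17)·4 + (4/17)·9 + (2/17)·25 + (8/17)·36 + (1/17)·49
     = 431/17 ≈ 25.353

25.353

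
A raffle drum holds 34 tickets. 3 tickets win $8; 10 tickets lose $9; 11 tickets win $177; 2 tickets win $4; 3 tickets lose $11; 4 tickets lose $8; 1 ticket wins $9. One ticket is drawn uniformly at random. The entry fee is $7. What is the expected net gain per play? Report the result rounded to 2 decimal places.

E[payout] = (3/34)·8 + (10/34)·(-9) + (11/34)·177 + (2/34)·4 + (3/34)·(-11) + (4/34)·(-8) + (1/34)·9 = 1833/34
Expected profit = 1833/34 − 7 = 1595/34 ≈ $46.91

$46.91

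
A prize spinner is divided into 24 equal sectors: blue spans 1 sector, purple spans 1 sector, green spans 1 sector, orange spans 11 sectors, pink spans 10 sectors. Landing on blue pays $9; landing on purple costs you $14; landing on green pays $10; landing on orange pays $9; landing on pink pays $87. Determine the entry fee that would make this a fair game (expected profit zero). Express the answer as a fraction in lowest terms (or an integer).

487/12 dollars

E[payout] = (1/24)·9 + (1/24)·(-14) + (1/24)·10 + (11/24)·9 + (10/24)·87 = 487/12
Fair fee = E[payout] = 487/12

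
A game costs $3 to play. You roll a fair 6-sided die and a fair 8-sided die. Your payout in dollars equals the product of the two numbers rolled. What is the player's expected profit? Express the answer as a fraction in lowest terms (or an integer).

Distribution of the product of the two numbers rolled: 1 w.p. 1/48, 2 w.p. 1/24, 3 w.p. 1/24, 4 w.p. 1/16, 5 w.p. 1/24, 6 w.p. 1/12, …
E[payout] = (1/48)·1 + (1/24)·2 + (1/24)·3 + (1/16)·4 + (1/24)·5 + (1/12)·6 + (1/48)·7 + (1/16)·8 + (1/48)·9 + (1/24)·10 + (1/12)·12 + (1/48)·14 + (1/24)·15 + (1/24)·16 + (1/24)·18 + (1/24)·20 + (1/48)·21 + (1/16)·24 + (1/48)·25 + (1/48)·28 + (1/24)·30 + (1/48)·32 + (1/48)·35 + (1/48)·36 + (1/48)·40 + (1/48)·42 + (1/48)·48 = 63/4
Expected profit = 63/4 − 3 = 51/4

51/4 dollars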